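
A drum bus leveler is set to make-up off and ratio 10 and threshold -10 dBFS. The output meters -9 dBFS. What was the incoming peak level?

The compressed level sits -9 − (-10) = 1 dB over threshold.
Before 10:1 compression the overshoot was 1 × 10 = 10 dB, so input = -10 + 10 = 0 dBFS.

0 dBFS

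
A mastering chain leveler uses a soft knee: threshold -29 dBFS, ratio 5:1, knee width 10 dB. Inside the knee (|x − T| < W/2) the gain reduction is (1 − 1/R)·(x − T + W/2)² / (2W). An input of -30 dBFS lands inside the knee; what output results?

x − T + W/2 = -30 − (-29) + 5 = 4.
GR = (1 − 1/5) × 4² / 20 = 0.8 × 16 / 20 = 0.64 dB.
Output = -30 − 0.64 = -30.64 dBFS.

-30.64 dBFS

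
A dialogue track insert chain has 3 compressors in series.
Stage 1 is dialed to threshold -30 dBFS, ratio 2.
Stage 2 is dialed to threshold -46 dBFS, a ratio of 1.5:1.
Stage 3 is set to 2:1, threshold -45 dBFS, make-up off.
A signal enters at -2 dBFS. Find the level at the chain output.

-35.5 dBFS

Stage 1: -2 dBFS is 28 dB over -30 dBFS; at 2:1 that becomes 14 dB over, giving -16 dBFS.
Stage 2: -16 dBFS is 30 dB over -46 dBFS; at 1.5:1 that becomes 20 dB over, giving -26 dBFS.
Stage 3: 19 dB above -45 dBFS, reduced 2:1 to 9.5 dB above → -35.5 dBFS.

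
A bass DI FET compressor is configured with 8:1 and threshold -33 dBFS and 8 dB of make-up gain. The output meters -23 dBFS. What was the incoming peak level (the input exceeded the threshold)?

-17 dBFS

Before make-up, the level was -23 − 8 = -31 dBFS.
Post-compression overshoot = -31 − (-33) = 2 dB.
Before 8:1 compression the overshoot was 2 × 8 = 16 dB, so input = -33 + 16 = -17 dBFS.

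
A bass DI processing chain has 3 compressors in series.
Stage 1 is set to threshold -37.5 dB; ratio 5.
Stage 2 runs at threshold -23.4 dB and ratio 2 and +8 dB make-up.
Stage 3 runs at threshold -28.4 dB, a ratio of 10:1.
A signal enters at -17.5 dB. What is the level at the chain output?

-28.11 dB

Stage 1: -17.5 dB is 20 dB over -37.5 dB; at 5:1 that becomes 4 dB over, giving -33.5 dB.
Stage 2: -33.5 dB ≤ -23.4 dB, so stage 2 doesn't engage; make-up brings it to -25.5 dB.
Stage 3: overshoot 2.9 dB → 2.9/10 = 0.29 dB → -28.11 dB.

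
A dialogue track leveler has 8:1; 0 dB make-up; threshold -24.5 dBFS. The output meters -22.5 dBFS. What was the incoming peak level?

The compressed level sits -22.5 − (-24.5) = 2 dB over threshold.
Undo the ratio: input overshoot = 2 × 8 = 16 dB, giving input = -8.5 dBFS.

-8.5 dBFS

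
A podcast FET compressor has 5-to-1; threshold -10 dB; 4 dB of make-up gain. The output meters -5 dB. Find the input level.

-5 dB

Stripping the +4 dB make-up gives -9 dB at the gain stage.
The compressed level sits -9 − (-10) = 1 dB over threshold.
Input overshoot = R × output overshoot = 5 dB → input = -10 + 5 = -5 dB.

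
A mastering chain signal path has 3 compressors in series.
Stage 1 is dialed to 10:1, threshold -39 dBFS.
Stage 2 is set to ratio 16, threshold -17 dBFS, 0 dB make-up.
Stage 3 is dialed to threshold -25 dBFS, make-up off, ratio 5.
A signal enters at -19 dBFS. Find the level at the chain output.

Stage 1: 20 dB above -39 dBFS, reduced 10:1 to 2 dB above → -37 dBFS.
Stage 2: below threshold (-37 ≤ -17); passes unchanged; output -37 dBFS.
Stage 3: below threshold (-37 ≤ -25); passes unchanged; output -37 dBFS.

-37 dBFS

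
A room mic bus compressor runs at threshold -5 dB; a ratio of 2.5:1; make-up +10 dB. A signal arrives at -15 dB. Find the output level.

-15 dB is 10 dB below the -5 dB threshold, so no gain reduction is applied.
Make-up gain adds 10 dB: -15 + 10 = -5 dB.

-5 dB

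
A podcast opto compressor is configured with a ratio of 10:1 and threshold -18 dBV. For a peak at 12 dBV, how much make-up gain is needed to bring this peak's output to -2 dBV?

13 dB

The peak compresses to -18 + 30/10 = -15 dBV.
To reach -2 dBV requires -2 − (-15) = 13 dB of make-up.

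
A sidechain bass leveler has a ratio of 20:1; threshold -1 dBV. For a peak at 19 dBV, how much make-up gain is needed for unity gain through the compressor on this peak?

Overshoot 20 dB → 20/20 = 1 dB after compression, so the compressed level is -1 + 1 = 0 dBV.
Make-up = target − compressed = 19 − 0 = 19 dB.

19 dB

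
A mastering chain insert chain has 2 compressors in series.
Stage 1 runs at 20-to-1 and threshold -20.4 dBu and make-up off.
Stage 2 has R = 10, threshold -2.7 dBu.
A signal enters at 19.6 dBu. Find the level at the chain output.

-18.4 dBu

Stage 1: 40 dB above -20.4 dBu, reduced 20:1 to 2 dB above → -18.4 dBu.
Stage 2: below threshold (-18.4 ≤ -2.7); passes unchanged; output -18.4 dBu.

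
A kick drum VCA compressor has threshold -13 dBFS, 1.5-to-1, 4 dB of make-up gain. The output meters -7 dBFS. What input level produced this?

Remove make-up: -7 − 4 = -11 dBFS.
Post-compression overshoot = -11 − (-13) = 2 dB.
Before 1.5:1 compression the overshoot was 2 × 1.5 = 3 dB, so input = -13 + 3 = -10 dBFS.

-10 dBFS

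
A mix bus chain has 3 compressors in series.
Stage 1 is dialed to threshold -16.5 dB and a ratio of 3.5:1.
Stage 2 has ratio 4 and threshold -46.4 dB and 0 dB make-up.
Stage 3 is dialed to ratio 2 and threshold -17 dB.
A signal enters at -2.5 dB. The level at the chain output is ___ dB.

-37.925 dB

Stage 1: 14 dB above -16.5 dB, reduced 3.5:1 to 4 dB above → -12.5 dB.
Stage 2: 33.9 dB above -46.4 dB, reduced 4:1 to 8.475 dB above → -37.925 dB.
Stage 3: below threshold (-37.925 ≤ -17); passes unchanged; output -37.925 dB.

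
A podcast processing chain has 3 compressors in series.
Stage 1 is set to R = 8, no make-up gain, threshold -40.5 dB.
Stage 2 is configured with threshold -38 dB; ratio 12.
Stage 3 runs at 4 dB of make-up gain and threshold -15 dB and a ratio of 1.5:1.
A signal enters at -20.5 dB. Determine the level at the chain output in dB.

Stage 1: overshoot 20 dB → 20/8 = 2.5 dB → -38 dB.
Stage 2: -38 dB is at or below the -38 dB threshold — no compression; output -38 dB.
Stage 3: -38 dB ≤ -15 dB, so stage 3 doesn't engage; make-up brings it to -34 dB.

-34 dB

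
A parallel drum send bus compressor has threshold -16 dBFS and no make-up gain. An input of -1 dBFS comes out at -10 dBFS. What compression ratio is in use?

2.5:1

Input overshoot = -1 − (-16) = 15 dB; output overshoot = -10 − (-16) = 6 dB.
Ratio = 15 / 6 = 2.5.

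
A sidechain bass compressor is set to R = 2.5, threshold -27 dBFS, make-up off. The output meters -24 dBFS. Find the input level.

-19.5 dBFS

The compressed level sits -24 − (-27) = 3 dB over threshold.
Input overshoot = R × output overshoot = 7.5 dB → input = -27 + 7.5 = -19.5 dBFS.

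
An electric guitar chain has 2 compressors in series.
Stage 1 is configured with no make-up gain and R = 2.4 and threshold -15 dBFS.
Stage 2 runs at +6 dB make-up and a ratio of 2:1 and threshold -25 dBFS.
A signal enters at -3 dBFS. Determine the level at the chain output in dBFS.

-11.5 dBFS

Stage 1: overshoot 12 dB → 12/2.4 = 5 dB → -10 dBFS.
Stage 2: 15 dB above -25 dBFS, reduced 2:1 to 7.5 dB above → -17.5 dBFS; +6 dB make-up → -11.5 dBFS.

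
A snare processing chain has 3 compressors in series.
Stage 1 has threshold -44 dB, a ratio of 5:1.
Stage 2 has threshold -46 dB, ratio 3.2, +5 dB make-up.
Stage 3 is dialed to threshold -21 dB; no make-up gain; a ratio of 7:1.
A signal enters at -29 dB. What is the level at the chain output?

-39.4375 dB

Stage 1: 15 dB above -44 dB, reduced 5:1 to 3 dB above → -41 dB.
Stage 2: overshoot 5 dB → 5/3.2 = 1.5625 dB → -44.4375 dB; +5 dB make-up → -39.4375 dB.
Stage 3: below threshold (-39.4375 ≤ -21); passes unchanged; output -39.4375 dB.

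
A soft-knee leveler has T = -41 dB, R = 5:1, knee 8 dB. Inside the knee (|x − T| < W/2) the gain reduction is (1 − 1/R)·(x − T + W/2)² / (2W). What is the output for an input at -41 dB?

-41.8 dB

x − T + W/2 = -41 − (-41) + 4 = 4.
GR = (1 − 1/5) × 4² / 16 = 0.8 × 16 / 16 = 0.8 dB.
Output = -41 − 0.8 = -41.8 dB.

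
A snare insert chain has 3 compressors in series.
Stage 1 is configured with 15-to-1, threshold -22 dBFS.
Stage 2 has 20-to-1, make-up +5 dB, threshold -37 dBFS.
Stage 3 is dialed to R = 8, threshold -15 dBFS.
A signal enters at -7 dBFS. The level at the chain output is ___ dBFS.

-31.2 dBFS

Stage 1: 15 dB above -22 dBFS, reduced 15:1 to 1 dB above → -21 dBFS.
Stage 2: overshoot 16 dB → 16/20 = 0.8 dB → -36.2 dBFS; +5 dB make-up → -31.2 dBFS.
Stage 3: -31.2 dBFS ≤ -15 dBFS, so stage 3 doesn't engage; output -31.2 dBFS.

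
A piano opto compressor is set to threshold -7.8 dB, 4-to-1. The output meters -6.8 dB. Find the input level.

-3.8 dB

The compressed level sits -6.8 − (-7.8) = 1 dB over threshold.
Before 4:1 compression the overshoot was 1 × 4 = 4 dB, so input = -7.8 + 4 = -3.8 dB.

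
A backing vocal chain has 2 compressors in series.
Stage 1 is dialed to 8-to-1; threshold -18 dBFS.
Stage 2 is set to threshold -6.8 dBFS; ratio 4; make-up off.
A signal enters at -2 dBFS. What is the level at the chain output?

-16 dBFS

Stage 1: 16 dB above -18 dBFS, reduced 8:1 to 2 dB above → -16 dBFS.
Stage 2: below threshold (-16 ≤ -6.8); passes unchanged; output -16 dBFS.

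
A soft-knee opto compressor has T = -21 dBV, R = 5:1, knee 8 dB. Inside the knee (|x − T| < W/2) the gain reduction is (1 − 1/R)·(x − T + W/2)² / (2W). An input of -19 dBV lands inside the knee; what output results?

x − T + W/2 = -19 − (-21) + 4 = 6.
GR = (1 − 1/5) × 6² / 16 = 0.8 × 36 / 16 = 1.8 dB.
Output = -19 − 1.8 = -20.8 dBV.

-20.8 dBV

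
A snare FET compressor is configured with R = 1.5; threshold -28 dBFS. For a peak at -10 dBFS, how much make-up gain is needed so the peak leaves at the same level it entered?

6 dB

Without make-up, output = threshold + overshoot/1.5 = -28 + 12 = -16 dBFS.
Gap to target: 6 dB.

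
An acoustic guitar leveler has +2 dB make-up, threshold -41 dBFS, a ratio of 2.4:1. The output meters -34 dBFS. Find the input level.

-29 dBFS

Stripping the +2 dB make-up gives -36 dBFS at the gain stage.
That's 5 dB above the -41 dBFS threshold.
Undo the ratio: input overshoot = 5 × 2.4 = 12 dB, giving input = -29 dBFS.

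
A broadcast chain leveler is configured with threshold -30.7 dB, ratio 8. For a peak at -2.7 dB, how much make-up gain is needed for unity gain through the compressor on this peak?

The peak compresses to -30.7 + 28/8 = -27.2 dB.
To reach -2.7 dB requires -2.7 − (-27.2) = 24.5 dB of make-up.

24.5 dB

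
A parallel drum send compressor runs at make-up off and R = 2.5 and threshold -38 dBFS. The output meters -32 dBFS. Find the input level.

The compressed level sits -32 − (-38) = 6 dB over threshold.
Undo the ratio: input overshoot = 6 × 2.5 = 15 dB, giving input = -23 dBFS.

-23 dBFS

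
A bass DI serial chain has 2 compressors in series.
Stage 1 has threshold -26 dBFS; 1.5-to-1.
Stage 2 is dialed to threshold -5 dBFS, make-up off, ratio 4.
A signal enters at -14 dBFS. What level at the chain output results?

-18 dBFS

Stage 1: -14 dBFS is 12 dB over -26 dBFS; at 1.5:1 that becomes 8 dB over, giving -18 dBFS.
Stage 2: below threshold (-18 ≤ -5); passes unchanged; output -18 dBFS.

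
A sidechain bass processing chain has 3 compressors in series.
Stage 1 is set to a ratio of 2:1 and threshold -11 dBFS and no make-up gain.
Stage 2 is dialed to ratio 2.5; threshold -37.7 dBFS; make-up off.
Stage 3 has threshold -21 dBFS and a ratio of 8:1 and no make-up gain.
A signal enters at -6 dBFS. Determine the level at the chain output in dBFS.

Stage 1: -6 dBFS is 5 dB over -11 dBFS; at 2:1 that becomes 2.5 dB over, giving -8.5 dBFS.
Stage 2: -8.5 dBFS is 29.2 dB over -37.7 dBFS; at 2.5:1 that becomes 11.68 dB over, giving -26.02 dBFS.
Stage 3: below threshold (-26.02 ≤ -21); passes unchanged; output -26.02 dBFS.

-26.02 dBFS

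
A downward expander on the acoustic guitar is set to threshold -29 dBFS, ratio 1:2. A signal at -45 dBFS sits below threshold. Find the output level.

Below threshold, a 1:2 expander applies gain = (2−1)×(T − x) of attenuation.
(2−1) × 16 = 16 dB, so output = -45 − 16 = -61 dBFS.

-61 dBFS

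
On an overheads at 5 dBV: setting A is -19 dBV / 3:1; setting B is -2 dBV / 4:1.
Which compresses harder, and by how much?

A, by 10.75 dB

A: GR = 24 − 24/3 = 16 dB.
B: GR = 7 − 7/4 = 5.25 dB.
A reduces 10.75 dB more.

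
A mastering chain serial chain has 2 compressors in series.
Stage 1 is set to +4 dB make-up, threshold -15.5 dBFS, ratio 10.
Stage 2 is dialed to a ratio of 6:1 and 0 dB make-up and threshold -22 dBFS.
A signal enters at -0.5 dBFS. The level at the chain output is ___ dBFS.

-20 dBFS

Stage 1: overshoot 15 dB → 15/10 = 1.5 dB → -14 dBFS; +4 dB make-up → -10 dBFS.
Stage 2: -10 dBFS is 12 dB over -22 dBFS; at 6:1 that becomes 2 dB over, giving -20 dBFS.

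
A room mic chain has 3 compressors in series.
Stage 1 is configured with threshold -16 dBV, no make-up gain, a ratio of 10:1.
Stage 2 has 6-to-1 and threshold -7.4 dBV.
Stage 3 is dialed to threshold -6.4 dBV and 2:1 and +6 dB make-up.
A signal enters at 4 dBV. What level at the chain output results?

-8 dBV

Stage 1: 4 dBV is 20 dB over -16 dBV; at 10:1 that becomes 2 dB over, giving -14 dBV.
Stage 2: below threshold (-14 ≤ -7.4); passes unchanged; output -14 dBV.
Stage 3: -14 dBV ≤ -6.4 dBV, so stage 3 doesn't engage; make-up brings it to -8 dBV.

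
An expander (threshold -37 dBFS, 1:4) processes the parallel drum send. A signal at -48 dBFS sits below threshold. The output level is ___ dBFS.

Below threshold, a 1:4 expander applies gain = (4−1)×(T − x) of attenuation.
(4−1) × 11 = 33 dB, so output = -48 − 33 = -81 dBFS.

-81 dBFS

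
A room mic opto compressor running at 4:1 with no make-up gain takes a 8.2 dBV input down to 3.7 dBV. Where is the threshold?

Gain reduction = 8.2 − 3.7 = 4.5 dB; output overshoot = GR / (R − 1) = 4.5 / 3 = 1.5 dB.
Threshold = output − output overshoot = 3.7 − 1.5 = 2.2 dBV.

2.2 dBV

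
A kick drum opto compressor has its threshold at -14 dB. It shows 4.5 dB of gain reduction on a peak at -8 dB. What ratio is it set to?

Input overshoot = -8 − (-14) = 6 dB.
Output overshoot = 6 − 4.5 = 1.5 dB.
Ratio = input overshoot / output overshoot = 6 / 1.5 = 4.

4:1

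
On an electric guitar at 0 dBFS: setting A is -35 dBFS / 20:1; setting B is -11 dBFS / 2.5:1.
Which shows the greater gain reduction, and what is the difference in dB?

A: 35 dB over, compressed to 1.75 dB over, so 33.25 dB of GR.
B: 11 dB over, compressed to 4.4 dB over, so 6.6 dB of GR.
A applies 26.65 dB more gain reduction.

A, by 26.65 dB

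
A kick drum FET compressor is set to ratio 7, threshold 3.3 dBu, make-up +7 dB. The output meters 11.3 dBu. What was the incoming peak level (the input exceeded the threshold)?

Before make-up, the level was 11.3 − 7 = 4.3 dBu.
That's 1 dB above the 3.3 dBu threshold.
Input overshoot = R × output overshoot = 7 dB → input = 3.3 + 7 = 10.3 dBu.

10.3 dBu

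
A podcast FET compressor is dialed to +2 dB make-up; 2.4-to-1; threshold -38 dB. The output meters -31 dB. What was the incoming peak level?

-26 dB

Stripping the +2 dB make-up gives -33 dB at the gain stage.
The compressed level sits -33 − (-38) = 5 dB over threshold.
Undo the ratio: input overshoot = 5 × 2.4 = 12 dB, giving input = -26 dB.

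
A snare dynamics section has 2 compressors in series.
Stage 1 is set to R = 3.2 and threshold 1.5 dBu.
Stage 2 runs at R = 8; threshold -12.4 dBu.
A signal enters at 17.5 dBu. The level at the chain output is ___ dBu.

-10.0375 dBu

Stage 1: 16 dB above 1.5 dBu, reduced 3.2:1 to 5 dB above → 6.5 dBu.
Stage 2: overshoot 18.9 dB → 18.9/8 = 2.3625 dB → -10.0375 dBu.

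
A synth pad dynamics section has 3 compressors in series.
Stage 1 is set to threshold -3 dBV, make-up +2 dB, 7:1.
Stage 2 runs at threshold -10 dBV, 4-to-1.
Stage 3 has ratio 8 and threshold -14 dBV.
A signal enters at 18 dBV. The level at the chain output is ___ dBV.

-13.125 dBV

Stage 1: 18 dBV is 21 dB over -3 dBV; at 7:1 that becomes 3 dB over, giving 0 dBV; +2 dB make-up → 2 dBV.
Stage 2: 12 dB above -10 dBV, reduced 4:1 to 3 dB above → -7 dBV.
Stage 3: 7 dB above -14 dBV, reduced 8:1 to 0.875 dB above → -13.125 dBV.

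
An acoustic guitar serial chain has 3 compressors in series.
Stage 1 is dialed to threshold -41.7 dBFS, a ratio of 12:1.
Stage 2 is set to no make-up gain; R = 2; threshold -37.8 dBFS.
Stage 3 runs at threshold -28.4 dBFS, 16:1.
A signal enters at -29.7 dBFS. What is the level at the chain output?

-40.7 dBFS

Stage 1: overshoot 12 dB → 12/12 = 1 dB → -40.7 dBFS.
Stage 2: -40.7 dBFS ≤ -37.8 dBFS, so stage 2 doesn't engage; output -40.7 dBFS.
Stage 3: -40.7 dBFS is at or below the -28.4 dBFS threshold — no compression; output -40.7 dBFS.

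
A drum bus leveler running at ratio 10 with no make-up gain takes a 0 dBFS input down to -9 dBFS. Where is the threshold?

Input is 10 dB above T (since output overshoot × R = input overshoot: (-9 − T)·10 = 0 − T gives T = -10 dBFS).
Check: -10 + (0 − (-10))/10 = -10 + 1 = -9 dBFS. ✓

-10 dBFS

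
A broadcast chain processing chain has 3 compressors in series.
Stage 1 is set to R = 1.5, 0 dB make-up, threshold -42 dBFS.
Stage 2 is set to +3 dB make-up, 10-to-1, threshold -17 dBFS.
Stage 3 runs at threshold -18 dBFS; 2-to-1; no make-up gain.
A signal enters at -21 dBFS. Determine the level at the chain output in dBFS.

-25 dBFS

Stage 1: -21 dBFS is 21 dB over -42 dBFS; at 1.5:1 that becomes 14 dB over, giving -28 dBFS.
Stage 2: -28 dBFS ≤ -17 dBFS, so stage 2 doesn't engage; make-up brings it to -25 dBFS.
Stage 3: -25 dBFS ≤ -18 dBFS, so stage 3 doesn't engage; output -25 dBFS.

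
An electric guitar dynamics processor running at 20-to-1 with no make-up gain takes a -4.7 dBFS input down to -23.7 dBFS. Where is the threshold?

Input is 20 dB above T (since output overshoot × R = input overshoot: (-23.7 − T)·20 = -4.7 − T gives T = -24.7 dBFS).
Check: -24.7 + (-4.7 − (-24.7))/20 = -24.7 + 1 = -23.7 dBFS. ✓

-24.7 dBFS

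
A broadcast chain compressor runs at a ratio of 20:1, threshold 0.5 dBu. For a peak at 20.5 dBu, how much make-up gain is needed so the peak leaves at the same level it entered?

19 dB

The peak compresses to 0.5 + 20/20 = 1.5 dBu.
To reach 20.5 dBu requires 20.5 − 1.5 = 19 dB of make-up.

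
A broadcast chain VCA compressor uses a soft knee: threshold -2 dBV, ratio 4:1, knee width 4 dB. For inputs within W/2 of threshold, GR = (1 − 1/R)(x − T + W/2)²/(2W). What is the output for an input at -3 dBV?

x − T + W/2 = -3 − (-2) + 2 = 1.
GR = (1 − 1/4) × 1² / 8 = 0.75 × 1 / 8 = 0.09375 dB.
Output = -3 − 0.09375 = -3.09375 dBV.

-3.09375 dBV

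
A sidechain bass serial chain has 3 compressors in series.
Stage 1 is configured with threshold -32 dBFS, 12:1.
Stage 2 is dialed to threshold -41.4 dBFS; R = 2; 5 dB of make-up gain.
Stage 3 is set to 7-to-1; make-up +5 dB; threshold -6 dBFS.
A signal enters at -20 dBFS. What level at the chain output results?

Stage 1: -20 dBFS is 12 dB over -32 dBFS; at 12:1 that becomes 1 dB over, giving -31 dBFS.
Stage 2: -31 dBFS is 10.4 dB over -41.4 dBFS; at 2:1 that becomes 5.2 dB over, giving -36.2 dBFS; +5 dB make-up → -31.2 dBFS.
Stage 3: below threshold (-31.2 ≤ -6); passes unchanged; make-up brings it to -26.2 dBFS.

-26.2 dBFS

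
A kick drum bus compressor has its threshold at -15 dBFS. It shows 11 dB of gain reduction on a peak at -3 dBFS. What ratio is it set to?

12:1

Input overshoot = -3 − (-15) = 12 dB.
Output overshoot = 12 − 11 = 1 dB.
Ratio = input overshoot / output overshoot = 12 / 1 = 12.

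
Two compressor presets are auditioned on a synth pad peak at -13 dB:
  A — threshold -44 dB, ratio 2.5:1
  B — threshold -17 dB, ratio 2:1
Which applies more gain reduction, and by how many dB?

A: 31 dB over, compressed to 12.4 dB over, so 18.6 dB of GR.
B: 4 dB over, compressed to 2 dB over, so 2 dB of GR.
Difference: 16.6 dB in favour of A.

A, by 16.6 dB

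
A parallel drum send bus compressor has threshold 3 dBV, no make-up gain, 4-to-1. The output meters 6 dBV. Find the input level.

Post-compression overshoot = 6 − 3 = 3 dB.
Input overshoot = R × output overshoot = 12 dB → input = 3 + 12 = 15 dBV.

15 dBV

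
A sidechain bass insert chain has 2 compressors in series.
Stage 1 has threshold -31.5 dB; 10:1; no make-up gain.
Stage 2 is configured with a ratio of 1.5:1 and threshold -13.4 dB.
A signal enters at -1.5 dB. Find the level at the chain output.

Stage 1: -1.5 dB is 30 dB over -31.5 dB; at 10:1 that becomes 3 dB over, giving -28.5 dB.
Stage 2: -28.5 dB is at or below the -13.4 dB threshold — no compression; output -28.5 dB.

-28.5 dB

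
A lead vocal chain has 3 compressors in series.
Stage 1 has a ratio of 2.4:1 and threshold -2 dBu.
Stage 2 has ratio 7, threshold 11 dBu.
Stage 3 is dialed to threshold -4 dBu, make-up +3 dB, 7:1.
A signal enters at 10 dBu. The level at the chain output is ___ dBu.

0 dBu

Stage 1: 10 dBu is 12 dB over -2 dBu; at 2.4:1 that becomes 5 dB over, giving 3 dBu.
Stage 2: 3 dBu is at or below the 11 dBu threshold — no compression; output 3 dBu.
Stage 3: 3 dBu is 7 dB over -4 dBu; at 7:1 that becomes 1 dB over, giving -3 dBu; +3 dB make-up → 0 dBu.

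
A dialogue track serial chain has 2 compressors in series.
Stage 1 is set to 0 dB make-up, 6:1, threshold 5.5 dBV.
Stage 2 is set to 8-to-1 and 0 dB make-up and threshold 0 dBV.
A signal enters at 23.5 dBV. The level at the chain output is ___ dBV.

Stage 1: 23.5 dBV is 18 dB over 5.5 dBV; at 6:1 that becomes 3 dB over, giving 8.5 dBV.
Stage 2: 8.5 dB above 0 dBV, reduced 8:1 to 1.0625 dB above → 1.0625 dBV.

1.0625 dBV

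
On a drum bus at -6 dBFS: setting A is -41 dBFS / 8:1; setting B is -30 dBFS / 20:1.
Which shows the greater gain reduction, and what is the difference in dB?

A, by 7.825 dB

A: GR = 35 − 35/8 = 30.625 dB.
B: GR = 24 − 24/20 = 22.8 dB.
A applies 7.825 dB more gain reduction.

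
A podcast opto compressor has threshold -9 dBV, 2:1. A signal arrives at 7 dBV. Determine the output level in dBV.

-1 dBV

7 dBV sits 16 dB over threshold.
At 2:1 the overshoot is divided by 2, leaving 8 dB above threshold.
So the level is -9 + 8 = -1 dBV.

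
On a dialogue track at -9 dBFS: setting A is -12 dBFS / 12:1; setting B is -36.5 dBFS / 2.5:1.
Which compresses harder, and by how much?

B, by 13.75 dB

A: overshoot 3 dB → output overshoot 0.25 dB → GR 2.75 dB.
B: overshoot 27.5 dB → output overshoot 11 dB → GR 16.5 dB.
B reduces 13.75 dB more.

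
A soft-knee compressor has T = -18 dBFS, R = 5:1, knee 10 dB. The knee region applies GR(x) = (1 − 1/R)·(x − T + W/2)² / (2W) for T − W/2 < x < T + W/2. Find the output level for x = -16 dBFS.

x − T + W/2 = -16 − (-18) + 5 = 7.
GR = (1 − 1/5) × 7² / 20 = 0.8 × 49 / 20 = 1.96 dB.
Output = -16 − 1.96 = -17.96 dBFS.

-17.96 dBFS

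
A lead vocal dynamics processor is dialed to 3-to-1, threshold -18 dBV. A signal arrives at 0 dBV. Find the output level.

0 dBV sits 18 dB over threshold.
The 18 dB excess becomes 6 dB after 3:1 reduction.
Output = -18 + 6 = -12 dBV.

-12 dBV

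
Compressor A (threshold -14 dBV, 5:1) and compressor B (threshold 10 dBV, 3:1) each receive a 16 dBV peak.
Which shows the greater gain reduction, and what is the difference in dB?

A, by 20 dB

A: GR = 30 − 30/5 = 24 dB.
B: GR = 6 − 6/3 = 4 dB.
Difference: 20 dB in favour of A.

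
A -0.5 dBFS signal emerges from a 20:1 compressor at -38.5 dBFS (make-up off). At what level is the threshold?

Gain reduction = -0.5 − (-38.5) = 38 dB; output overshoot = GR / (R − 1) = 38 / 19 = 2 dB.
Threshold = output − output overshoot = -38.5 − 2 = -40.5 dBFS.

-40.5 dBFS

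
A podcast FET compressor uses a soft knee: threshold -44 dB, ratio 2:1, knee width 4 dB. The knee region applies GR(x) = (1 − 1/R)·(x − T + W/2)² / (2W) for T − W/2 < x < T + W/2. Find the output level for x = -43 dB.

-43.5625 dB

x − T + W/2 = -43 − (-44) + 2 = 3.
GR = (1 − 1/2) × 3² / 8 = 0.5 × 9 / 8 = 0.5625 dB.
Output = -43 − 0.5625 = -43.5625 dB.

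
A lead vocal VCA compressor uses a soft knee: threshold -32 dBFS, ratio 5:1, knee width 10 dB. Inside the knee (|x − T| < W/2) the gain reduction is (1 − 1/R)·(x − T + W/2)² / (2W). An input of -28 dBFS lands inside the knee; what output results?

-31.24 dBFS

x − T + W/2 = -28 − (-32) + 5 = 9.
GR = (1 − 1/5) × 9² / 20 = 0.8 × 81 / 20 = 3.24 dB.
Output = -28 − 3.24 = -31.24 dBFS.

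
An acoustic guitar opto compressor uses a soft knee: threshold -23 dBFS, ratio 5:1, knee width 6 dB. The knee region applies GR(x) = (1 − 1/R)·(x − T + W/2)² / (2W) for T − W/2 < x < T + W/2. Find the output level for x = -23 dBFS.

x − T + W/2 = -23 − (-23) + 3 = 3.
GR = (1 − 1/5) × 3² / 12 = 0.8 × 9 / 12 = 0.6 dB.
Output = -23 − 0.6 = -23.6 dBFS.

-23.6 dBFS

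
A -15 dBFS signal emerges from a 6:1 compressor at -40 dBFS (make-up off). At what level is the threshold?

Input is 30 dB above T (since output overshoot × R = input overshoot: (-40 − T)·6 = -15 − T gives T = -45 dBFS).
Check: -45 + (-15 − (-45))/6 = -45 + 5 = -40 dBFS. ✓

-45 dBFS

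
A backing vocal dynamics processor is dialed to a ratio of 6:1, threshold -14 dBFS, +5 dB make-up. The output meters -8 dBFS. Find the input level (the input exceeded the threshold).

Remove make-up: -8 − 5 = -13 dBFS.
The compressed level sits -13 − (-14) = 1 dB over threshold.
Input overshoot = R × output overshoot = 6 dB → input = -14 + 6 = -8 dBFS.

-8 dBFS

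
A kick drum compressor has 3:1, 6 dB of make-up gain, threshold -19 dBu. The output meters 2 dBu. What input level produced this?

26 dBu

Stripping the +6 dB make-up gives -4 dBu at the gain stage.
That's 15 dB above the -19 dBu threshold.
Before 3:1 compression the overshoot was 15 × 3 = 45 dB, so input = -19 + 45 = 26 dBu.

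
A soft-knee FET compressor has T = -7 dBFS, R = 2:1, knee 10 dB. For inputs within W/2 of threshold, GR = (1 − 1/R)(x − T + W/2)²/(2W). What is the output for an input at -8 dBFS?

-8.4 dBFS

x − T + W/2 = -8 − (-7) + 5 = 4.
GR = (1 − 1/2) × 4² / 20 = 0.5 × 16 / 20 = 0.4 dB.
Output = -8 − 0.4 = -8.4 dBFS.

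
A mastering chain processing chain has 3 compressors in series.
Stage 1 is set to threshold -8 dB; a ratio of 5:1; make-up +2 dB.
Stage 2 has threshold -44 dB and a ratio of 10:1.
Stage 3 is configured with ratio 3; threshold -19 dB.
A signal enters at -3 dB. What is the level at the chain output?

Stage 1: -3 dB is 5 dB over -8 dB; at 5:1 that becomes 1 dB over, giving -7 dB; +2 dB make-up → -5 dB.
Stage 2: 39 dB above -44 dB, reduced 10:1 to 3.9 dB above → -40.1 dB.
Stage 3: below threshold (-40.1 ≤ -19); passes unchanged; output -40.1 dB.

-40.1 dB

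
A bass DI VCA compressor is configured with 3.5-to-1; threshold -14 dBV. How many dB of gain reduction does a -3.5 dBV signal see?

7.5 dB

The signal is 10.5 dB above threshold.
A 3.5:1 ratio leaves 3 dB of that excess.
Gain reduction = 10.5 − 3 = 7.5 dB.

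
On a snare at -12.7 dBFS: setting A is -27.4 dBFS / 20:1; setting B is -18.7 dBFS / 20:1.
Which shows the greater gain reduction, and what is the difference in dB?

A, by 8.265 dB

A: GR = 14.7 − 14.7/20 = 13.965 dB.
B: GR = 6 − 6/20 = 5.7 dB.
Difference: 8.265 dB in favour of A.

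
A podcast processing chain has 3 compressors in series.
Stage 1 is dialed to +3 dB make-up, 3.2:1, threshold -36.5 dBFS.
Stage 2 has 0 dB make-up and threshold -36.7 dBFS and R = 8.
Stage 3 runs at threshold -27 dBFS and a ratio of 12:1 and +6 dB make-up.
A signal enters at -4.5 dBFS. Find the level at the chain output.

Stage 1: overshoot 32 dB → 32/3.2 = 10 dB → -26.5 dBFS; +3 dB make-up → -23.5 dBFS.
Stage 2: overshoot 13.2 dB → 13.2/8 = 1.65 dB → -35.05 dBFS.
Stage 3: below threshold (-35.05 ≤ -27); passes unchanged; make-up brings it to -29.05 dBFS.

-29.05 dBFS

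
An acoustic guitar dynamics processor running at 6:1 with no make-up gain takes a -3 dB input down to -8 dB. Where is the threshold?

Gain reduction = -3 − (-8) = 5 dB; output overshoot = GR / (R − 1) = 5 / 5 = 1 dB.
Threshold = output − output overshoot = -8 − 1 = -9 dB.

-9 dB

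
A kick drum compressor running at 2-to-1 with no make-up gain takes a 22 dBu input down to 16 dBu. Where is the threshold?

10 dBu

Input is 12 dB above T (since output overshoot × R = input overshoot: (16 − T)·2 = 22 − T gives T = 10 dBu).
Check: 10 + (22 − 10)/2 = 10 + 6 = 16 dBu. ✓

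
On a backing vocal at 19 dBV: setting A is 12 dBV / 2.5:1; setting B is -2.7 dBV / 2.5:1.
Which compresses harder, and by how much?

A: GR = 7 − 7/2.5 = 4.2 dB.
B: GR = 21.7 − 21.7/2.5 = 13.02 dB.
B applies 8.82 dB more gain reduction.

B, by 8.82 dB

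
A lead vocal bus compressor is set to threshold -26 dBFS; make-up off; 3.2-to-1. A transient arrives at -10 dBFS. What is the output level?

-21 dBFS

Overshoot: -10 − (-26) = 16 dB.
At 3.2:1 the overshoot is divided by 3.2, leaving 5 dB above threshold.
So the level is -26 + 5 = -21 dBFS.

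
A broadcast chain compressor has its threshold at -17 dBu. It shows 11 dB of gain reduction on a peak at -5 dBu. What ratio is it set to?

Input overshoot = -5 − (-17) = 12 dB.
Output overshoot = 12 − 11 = 1 dB.
Ratio = input overshoot / output overshoot = 12 / 1 = 12.

12:1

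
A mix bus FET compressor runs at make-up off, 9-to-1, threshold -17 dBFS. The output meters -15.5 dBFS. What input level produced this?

-3.5 dBFS

That's 1.5 dB above the -17 dBFS threshold.
Input overshoot = R × output overshoot = 13.5 dB → input = -17 + 13.5 = -3.5 dBFS.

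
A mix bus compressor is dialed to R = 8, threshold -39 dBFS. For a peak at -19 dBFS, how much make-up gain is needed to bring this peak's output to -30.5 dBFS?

6 dB

Without make-up, output = threshold + overshoot/8 = -39 + 2.5 = -36.5 dBFS.
Gap to target: 6 dB.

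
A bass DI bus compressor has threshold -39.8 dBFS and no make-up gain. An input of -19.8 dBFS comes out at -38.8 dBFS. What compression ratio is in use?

Input overshoot = -19.8 − (-39.8) = 20 dB; output overshoot = -38.8 − (-39.8) = 1 dB.
Ratio = 20 / 1 = 20.

20:1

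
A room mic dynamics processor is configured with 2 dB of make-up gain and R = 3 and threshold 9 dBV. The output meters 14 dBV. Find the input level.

18 dBV

Remove make-up: 14 − 2 = 12 dBV.
Post-compression overshoot = 12 − 9 = 3 dB.
Before 3:1 compression the overshoot was 3 × 3 = 9 dB, so input = 9 + 9 = 18 dBV.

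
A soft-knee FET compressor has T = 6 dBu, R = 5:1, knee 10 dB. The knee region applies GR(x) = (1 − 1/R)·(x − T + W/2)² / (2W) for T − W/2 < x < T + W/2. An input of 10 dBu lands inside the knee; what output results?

x − T + W/2 = 10 − 6 + 5 = 9.
GR = (1 − 1/5) × 9² / 20 = 0.8 × 81 / 20 = 3.24 dB.
Output = 10 − 3.24 = 6.76 dBu.

6.76 dBu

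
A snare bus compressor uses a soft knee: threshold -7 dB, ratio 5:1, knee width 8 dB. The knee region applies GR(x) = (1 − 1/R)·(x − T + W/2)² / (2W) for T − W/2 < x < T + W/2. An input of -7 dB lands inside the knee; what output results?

x − T + W/2 = -7 − (-7) + 4 = 4.
GR = (1 − 1/5) × 4² / 16 = 0.8 × 16 / 16 = 0.8 dB.
Output = -7 − 0.8 = -7.8 dB.

-7.8 dB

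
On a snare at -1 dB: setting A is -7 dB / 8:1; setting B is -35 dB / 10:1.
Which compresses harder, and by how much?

A: GR = 6 − 6/8 = 5.25 dB.
B: GR = 34 − 34/10 = 30.6 dB.
B applies 25.35 dB more gain reduction.

B, by 25.35 dB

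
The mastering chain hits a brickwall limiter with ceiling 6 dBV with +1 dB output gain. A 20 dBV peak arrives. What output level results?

The limiter clamps the peak to its 6 dBV ceiling.
Output gain then adds 1 dB: 6 + 1 = 7 dBV.

7 dBV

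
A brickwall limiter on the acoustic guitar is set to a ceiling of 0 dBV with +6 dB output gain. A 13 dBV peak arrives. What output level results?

6 dBV

At ∞:1, everything above 0 dBV is held at the ceiling.
Output gain then adds 6 dB: 0 + 6 = 6 dBV.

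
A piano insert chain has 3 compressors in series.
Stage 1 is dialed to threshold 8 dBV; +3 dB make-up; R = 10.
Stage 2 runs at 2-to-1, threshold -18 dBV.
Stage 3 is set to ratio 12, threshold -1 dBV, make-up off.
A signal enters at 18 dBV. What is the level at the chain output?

Stage 1: 10 dB above 8 dBV, reduced 10:1 to 1 dB above → 9 dBV; +3 dB make-up → 12 dBV.
Stage 2: overshoot 30 dB → 30/2 = 15 dB → -3 dBV.
Stage 3: -3 dBV is at or below the -1 dBV threshold — no compression; output -3 dBV.

-3 dBV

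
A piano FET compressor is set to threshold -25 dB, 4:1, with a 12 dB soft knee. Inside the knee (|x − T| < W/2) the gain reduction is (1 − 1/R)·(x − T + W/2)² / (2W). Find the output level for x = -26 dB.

x − T + W/2 = -26 − (-25) + 6 = 5.
GR = (1 − 1/4) × 5² / 24 = 0.75 × 25 / 24 = 0.78125 dB.
Output = -26 − 0.78125 = -26.78125 dB.

-26.78125 dB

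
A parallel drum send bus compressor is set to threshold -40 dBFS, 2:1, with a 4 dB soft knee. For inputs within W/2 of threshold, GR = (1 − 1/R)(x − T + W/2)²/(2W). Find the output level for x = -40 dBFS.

x − T + W/2 = -40 − (-40) + 2 = 2.
GR = (1 − 1/2) × 2² / 8 = 0.5 × 4 / 8 = 0.25 dB.
Output = -40 − 0.25 = -40.25 dBFS.

-40.25 dBFS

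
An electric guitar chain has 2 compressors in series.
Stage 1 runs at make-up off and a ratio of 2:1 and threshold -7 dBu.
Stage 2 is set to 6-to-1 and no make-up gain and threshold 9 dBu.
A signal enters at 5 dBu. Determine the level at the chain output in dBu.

Stage 1: 12 dB above -7 dBu, reduced 2:1 to 6 dB above → -1 dBu.
Stage 2: -1 dBu ≤ 9 dBu, so stage 2 doesn't engage; output -1 dBu.

-1 dBu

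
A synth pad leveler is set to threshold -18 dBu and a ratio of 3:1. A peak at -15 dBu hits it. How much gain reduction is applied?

-15 dBu exceeds the threshold by 3 dB.
A 3:1 ratio leaves 1 dB of that excess.
Gain reduction = 3 − 1 = 2 dB.

2 dB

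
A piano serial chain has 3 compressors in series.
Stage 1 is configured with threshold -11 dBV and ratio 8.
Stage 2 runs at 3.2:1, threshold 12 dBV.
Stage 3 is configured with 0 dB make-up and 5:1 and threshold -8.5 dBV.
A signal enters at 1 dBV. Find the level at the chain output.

Stage 1: 12 dB above -11 dBV, reduced 8:1 to 1.5 dB above → -9.5 dBV.
Stage 2: below threshold (-9.5 ≤ 12); passes unchanged; output -9.5 dBV.
Stage 3: -9.5 dBV is at or below the -8.5 dBV threshold — no compression; output -9.5 dBV.

-9.5 dBV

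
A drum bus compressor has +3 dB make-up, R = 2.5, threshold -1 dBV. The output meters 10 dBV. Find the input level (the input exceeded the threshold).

Stripping the +3 dB make-up gives 7 dBV at the gain stage.
The compressed level sits 7 − (-1) = 8 dB over threshold.
Undo the ratio: input overshoot = 8 × 2.5 = 20 dB, giving input = 19 dBV.

19 dBV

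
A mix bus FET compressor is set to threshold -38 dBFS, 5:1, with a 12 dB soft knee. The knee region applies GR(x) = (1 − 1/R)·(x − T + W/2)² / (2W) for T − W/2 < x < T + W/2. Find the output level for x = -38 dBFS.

-39.2 dBFS

x − T + W/2 = -38 − (-38) + 6 = 6.
GR = (1 − 1/5) × 6² / 24 = 0.8 × 36 / 24 = 1.2 dB.
Output = -38 − 1.2 = -39.2 dBFS.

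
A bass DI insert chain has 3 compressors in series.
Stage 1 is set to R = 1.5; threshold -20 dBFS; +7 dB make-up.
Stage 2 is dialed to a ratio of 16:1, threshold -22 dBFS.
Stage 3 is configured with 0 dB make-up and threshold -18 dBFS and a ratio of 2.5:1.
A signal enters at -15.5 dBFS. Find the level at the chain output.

Stage 1: 4.5 dB above -20 dBFS, reduced 1.5:1 to 3 dB above → -17 dBFS; +7 dB make-up → -10 dBFS.
Stage 2: -10 dBFS is 12 dB over -22 dBFS; at 16:1 that becomes 0.75 dB over, giving -21.25 dBFS.
Stage 3: -21.25 dBFS ≤ -18 dBFS, so stage 3 doesn't engage; output -21.25 dBFS.

-21.25 dBFS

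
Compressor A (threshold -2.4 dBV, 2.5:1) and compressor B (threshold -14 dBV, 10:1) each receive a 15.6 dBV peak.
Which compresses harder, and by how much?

A: overshoot 18 dB → output overshoot 7.2 dB → GR 10.8 dB.
B: overshoot 29.6 dB → output overshoot 2.96 dB → GR 26.64 dB.
Difference: 15.84 dB in favour of B.

B, by 15.84 dB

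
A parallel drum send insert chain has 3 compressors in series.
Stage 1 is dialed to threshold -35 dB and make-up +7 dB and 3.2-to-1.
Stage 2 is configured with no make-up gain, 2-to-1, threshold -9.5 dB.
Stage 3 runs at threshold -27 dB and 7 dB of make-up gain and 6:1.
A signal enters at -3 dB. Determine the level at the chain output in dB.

-18.5 dB

Stage 1: -3 dB is 32 dB over -35 dB; at 3.2:1 that becomes 10 dB over, giving -25 dB; +7 dB make-up → -18 dB.
Stage 2: below threshold (-18 ≤ -9.5); passes unchanged; output -18 dB.
Stage 3: overshoot 9 dB → 9/6 = 1.5 dB → -25.5 dB; +7 dB make-up → -18.5 dB.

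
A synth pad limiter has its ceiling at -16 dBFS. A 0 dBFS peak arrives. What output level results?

The limiter clamps the peak to its -16 dBFS ceiling.

-16 dBFS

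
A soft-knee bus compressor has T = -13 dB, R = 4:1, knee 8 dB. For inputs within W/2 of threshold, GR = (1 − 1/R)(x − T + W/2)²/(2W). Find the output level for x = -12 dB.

x − T + W/2 = -12 − (-13) + 4 = 5.
GR = (1 − 1/4) × 5² / 16 = 0.75 × 25 / 16 = 1.171875 dB.
Output = -12 − 1.171875 = -13.171875 dB.

-13.171875 dB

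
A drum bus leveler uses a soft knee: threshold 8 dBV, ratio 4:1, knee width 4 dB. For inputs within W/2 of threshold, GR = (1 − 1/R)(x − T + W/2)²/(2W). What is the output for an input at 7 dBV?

6.90625 dBV

x − T + W/2 = 7 − 8 + 2 = 1.
GR = (1 − 1/4) × 1² / 8 = 0.75 × 1 / 8 = 0.09375 dB.
Output = 7 − 0.09375 = 6.90625 dBV.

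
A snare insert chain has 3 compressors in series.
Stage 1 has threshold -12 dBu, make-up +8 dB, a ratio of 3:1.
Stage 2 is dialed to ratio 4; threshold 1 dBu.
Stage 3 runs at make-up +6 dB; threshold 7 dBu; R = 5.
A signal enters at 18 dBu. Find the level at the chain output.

8.25 dBu

Stage 1: overshoot 30 dB → 30/3 = 10 dB → -2 dBu; +8 dB make-up → 6 dBu.
Stage 2: 5 dB above 1 dBu, reduced 4:1 to 1.25 dB above → 2.25 dBu.
Stage 3: 2.25 dBu is at or below the 7 dBu threshold — no compression; make-up brings it to 8.25 dBu.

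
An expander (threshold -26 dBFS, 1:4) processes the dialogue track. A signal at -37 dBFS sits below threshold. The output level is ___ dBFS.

-70 dBFS

The input is 11 dB below the -26 dBFS threshold.
A 1:4 expander multiplies undershoot by 4: 11 × 4 = 44 dB below threshold.
Output = -26 − 44 = -70 dBFS.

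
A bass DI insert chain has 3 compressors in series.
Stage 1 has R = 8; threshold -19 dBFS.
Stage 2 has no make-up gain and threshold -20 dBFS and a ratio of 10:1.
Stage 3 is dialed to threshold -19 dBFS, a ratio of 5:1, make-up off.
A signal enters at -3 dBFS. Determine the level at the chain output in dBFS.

-19.7 dBFS

Stage 1: -3 dBFS is 16 dB over -19 dBFS; at 8:1 that becomes 2 dB over, giving -17 dBFS.
Stage 2: overshoot 3 dB → 3/10 = 0.3 dB → -19.7 dBFS.
Stage 3: -19.7 dBFS is at or below the -19 dBFS threshold — no compression; output -19.7 dBFS.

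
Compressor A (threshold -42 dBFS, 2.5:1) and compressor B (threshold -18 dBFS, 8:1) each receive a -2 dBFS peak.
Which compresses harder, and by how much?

A: overshoot 40 dB → output overshoot 16 dB → GR 24 dB.
B: overshoot 16 dB → output overshoot 2 dB → GR 14 dB.
A reduces 10 dB more.

A, by 10 dB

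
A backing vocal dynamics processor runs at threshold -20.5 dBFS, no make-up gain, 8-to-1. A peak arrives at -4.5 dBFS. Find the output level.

The input is 16 dB above the -20.5 dBFS threshold.
The 16 dB excess becomes 2 dB after 8:1 reduction.
So the level is -20.5 + 2 = -18.5 dBFS.

-18.5 dBFS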